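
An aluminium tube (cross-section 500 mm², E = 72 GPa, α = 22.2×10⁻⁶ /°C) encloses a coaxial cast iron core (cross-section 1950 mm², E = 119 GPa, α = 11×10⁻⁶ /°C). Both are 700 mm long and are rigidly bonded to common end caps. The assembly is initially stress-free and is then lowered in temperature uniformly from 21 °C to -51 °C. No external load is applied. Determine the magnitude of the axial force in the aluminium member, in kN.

P ≈ 25.1 kN (tensile in the aluminium)

The aluminium has the larger α, so on cooling it would change length more than the cast iron if both were free. The rigid plates force a common final length, so the aluminium is put into tension and the cast iron into compression, with equal and opposite forces P (no external load).
Equating the net (thermal + elastic) strains gives |α₁ − α₂|·ΔT = P·[1/(A₁E₁) + 1/(A₂E₂)].
|α₁ − α₂|·ΔT = 11.2×10⁻⁶ × 72 = 0.0008064.
1/(A₁E₁) + 1/(A₂E₂) = 1/(500×72×10³) + 1/(1950×119×10³) = 3.209×10⁻⁸ N⁻¹.
P = 0.0008064 / 3.209×10⁻⁸ = 25130 N = 25.13 kN.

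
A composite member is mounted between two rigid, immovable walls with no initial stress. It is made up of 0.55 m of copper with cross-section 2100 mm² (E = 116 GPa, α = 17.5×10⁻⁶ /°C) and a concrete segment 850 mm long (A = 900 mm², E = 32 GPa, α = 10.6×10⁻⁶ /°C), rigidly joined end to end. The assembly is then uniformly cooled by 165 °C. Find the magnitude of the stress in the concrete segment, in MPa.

Free thermal contraction of the whole bar: Σ αᵢΔT Lᵢ = 17.5×10⁻⁶×165×550 + 10.6×10⁻⁶×165×850 = 3.075 mm.
Since the ends are fixed, an axial force P builds up, equal in every segment, with P · Σ Lᵢ/(AᵢEᵢ) = δ_free.
Σ Lᵢ/(AᵢEᵢ) = 550/(2100×116×10³) + 850/(900×32×10³) = 3.177×10⁻⁵ mm/N.
So P = 3.075 / 3.177×10⁻⁵ = 96.78 kN, tensile.
σ_{concrete} = P / A = 96780 / 900 = 107.5 MPa.

σ ≈ 108 MPa (tensile)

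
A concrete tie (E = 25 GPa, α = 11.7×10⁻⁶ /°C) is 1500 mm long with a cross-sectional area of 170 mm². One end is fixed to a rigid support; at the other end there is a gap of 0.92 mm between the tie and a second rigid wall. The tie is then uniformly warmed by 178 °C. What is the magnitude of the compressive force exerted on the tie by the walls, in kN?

Unrestrained expansion: δ_free = αΔT L = 11.7×10⁻⁶ × 178 × 1500 = 3.124 mm.
After closing the 0.92 mm clearance, 3.124 − 0.92 = 2.204 mm of expansion remains to be suppressed by the wall.
So σ = E(δ_free − g)/L = 25×10³ × 2.204/1500 = 36.73 MPa.
P = σA = 36.73 × 170 = 6.244 kN.

P ≈ 6.24 kN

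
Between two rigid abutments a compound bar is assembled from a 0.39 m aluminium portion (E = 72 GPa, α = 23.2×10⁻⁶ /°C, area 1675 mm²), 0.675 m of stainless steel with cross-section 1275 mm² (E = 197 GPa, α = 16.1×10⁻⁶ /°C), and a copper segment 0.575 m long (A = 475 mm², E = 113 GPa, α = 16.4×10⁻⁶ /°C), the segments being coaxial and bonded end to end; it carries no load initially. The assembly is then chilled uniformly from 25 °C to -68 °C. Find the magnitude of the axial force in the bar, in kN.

P ≈ 164 kN (tensile)

If the supports were absent, the total length change would be Σ αᵢΔT Lᵢ = 23.2×10⁻⁶×93×390 + 16.1×10⁻⁶×93×675 + 16.4×10⁻⁶×93×575 = 2.729 mm.
The rigid supports impose zero overall length change; the single axial force P common to all segments must satisfy P Σ Lᵢ/(AᵢEᵢ) = δ_free.
Σ Lᵢ/(AᵢEᵢ) = 390/(1675×72×10³) + 675/(1275×197×10³) + 575/(475×113×10³) = 1.663×10⁻⁵ mm/N.
So P = 2.729 / 1.663×10⁻⁵ = 164.1 kN, tensile.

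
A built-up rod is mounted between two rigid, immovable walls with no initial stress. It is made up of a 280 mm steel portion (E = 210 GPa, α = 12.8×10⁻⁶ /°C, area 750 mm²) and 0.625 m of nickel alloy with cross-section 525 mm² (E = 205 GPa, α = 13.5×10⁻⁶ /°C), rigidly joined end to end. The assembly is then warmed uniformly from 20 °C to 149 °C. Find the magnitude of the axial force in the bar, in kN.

P ≈ 204 kN (compressive)

Free thermal expansion of the whole bar: Σ αᵢΔT Lᵢ = 12.8×10⁻⁶×129×280 + 13.5×10⁻⁶×129×625 = 1.551 mm.
Since the ends are fixed, an axial force P builds up, equal in every segment, with P · Σ Lᵢ/(AᵢEᵢ) = δ_free.
The series flexibility is Σ Lᵢ/(AᵢEᵢ) = 280/(750×210×10³) + 625/(525×205×10³) = 7.585×10⁻⁶ mm/N.
So P = 1.551 / 7.585×10⁻⁶ = 204.5 kN, compressive.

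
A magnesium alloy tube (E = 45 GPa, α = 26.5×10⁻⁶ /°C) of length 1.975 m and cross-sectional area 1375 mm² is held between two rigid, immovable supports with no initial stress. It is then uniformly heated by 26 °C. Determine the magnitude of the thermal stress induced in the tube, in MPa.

σ ≈ 31 MPa (compressive)

With length fixed, the mechanical strain must cancel the thermal strain αΔT = 26.5×10⁻⁶ × 26 = 689×10⁻⁶.
The stress required to suppress this strain is σ = Eε = 45×10³ × 689×10⁻⁶ = 31 MPa, compressive since the tube is trying to expand.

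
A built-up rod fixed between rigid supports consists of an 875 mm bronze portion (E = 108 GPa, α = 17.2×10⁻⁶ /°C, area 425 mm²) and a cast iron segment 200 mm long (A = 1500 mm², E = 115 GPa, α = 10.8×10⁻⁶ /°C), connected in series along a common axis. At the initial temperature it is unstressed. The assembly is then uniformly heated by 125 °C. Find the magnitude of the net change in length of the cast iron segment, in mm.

Free thermal expansion of the whole bar: Σ αᵢΔT Lᵢ = 17.2×10⁻⁶×125×875 + 10.8×10⁻⁶×125×200 = 2.151 mm.
The rigid supports impose zero overall length change; the single axial force P common to all segments must satisfy P Σ Lᵢ/(AᵢEᵢ) = δ_free.
Σ Lᵢ/(AᵢEᵢ) = 875/(425×108×10³) + 200/(1500×115×10³) = 2.022×10⁻⁵ mm/N.
So P = 2.151 / 2.022×10⁻⁵ = 106.4 kN, compressive.
For the cast iron segment, free thermal change = 10.8×10⁻⁶×125×200 = 0.27 mm and elastic change from P = 106400×200/(1500×115×10³) = 0.1233 mm; these oppose, so the net change is 0.147 mm (segment lengthens).

|ΔL| ≈ 0.147 mm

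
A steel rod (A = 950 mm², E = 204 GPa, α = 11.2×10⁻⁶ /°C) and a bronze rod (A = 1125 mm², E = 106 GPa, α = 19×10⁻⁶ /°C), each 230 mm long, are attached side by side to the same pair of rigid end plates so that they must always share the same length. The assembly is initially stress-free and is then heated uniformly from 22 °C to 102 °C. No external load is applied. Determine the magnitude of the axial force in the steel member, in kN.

Both members must finish at the same length. With the larger α, the bronze tends to over-expand; the plates restrain it, putting the bronze in compression and the steel in tension. With no external load the two internal forces are equal and opposite, magnitude P.
Equating the net (thermal + elastic) strains gives |α₁ − α₂|·ΔT = P·[1/(A₁E₁) + 1/(A₂E₂)].
|α₁ − α₂|·ΔT = 7.8×10⁻⁶ × 80 = 0.000624.
1/(A₁E₁) + 1/(A₂E₂) = 1/(950×204×10³) + 1/(1125×106×10³) = 1.355×10⁻⁸ N⁻¹.
P = 0.000624 / 1.355×10⁻⁸ = 46070 N = 46.07 kN.

P ≈ 46.1 kN (tensile in the steel)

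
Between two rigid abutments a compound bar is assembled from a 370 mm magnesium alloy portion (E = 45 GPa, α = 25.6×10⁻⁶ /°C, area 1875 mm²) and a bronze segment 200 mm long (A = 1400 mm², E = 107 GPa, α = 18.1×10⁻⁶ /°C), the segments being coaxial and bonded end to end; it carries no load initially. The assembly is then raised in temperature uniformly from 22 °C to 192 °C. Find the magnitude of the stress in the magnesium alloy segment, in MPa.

If the supports were absent, the total length change would be Σ αᵢΔT Lᵢ = 25.6×10⁻⁶×170×370 + 18.1×10⁻⁶×170×200 = 2.226 mm.
The rigid supports impose zero overall length change; the single axial force P common to all segments must satisfy P Σ Lᵢ/(AᵢEᵢ) = δ_free.
The series flexibility is Σ Lᵢ/(AᵢEᵢ) = 370/(1875×45×10³) + 200/(1400×107×10³) = 5.72×10⁻⁶ mm/N.
So P = 2.226 / 5.72×10⁻⁶ = 389.1 kN, compressive.
σ_{magnesium alloy} = P / A = 389100 / 1875 = 207.5 MPa.

σ ≈ 208 MPa (compressive)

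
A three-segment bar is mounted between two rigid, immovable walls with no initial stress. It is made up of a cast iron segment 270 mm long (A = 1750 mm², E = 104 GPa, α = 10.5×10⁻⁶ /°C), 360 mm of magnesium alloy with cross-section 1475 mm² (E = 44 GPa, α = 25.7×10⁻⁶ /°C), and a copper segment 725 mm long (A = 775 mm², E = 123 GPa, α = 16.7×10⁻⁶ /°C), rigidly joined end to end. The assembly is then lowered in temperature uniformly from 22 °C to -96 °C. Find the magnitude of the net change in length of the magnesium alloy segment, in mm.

|ΔL| ≈ 0.00972 mm

With the walls removed the bar would change length by δ_free = Σ αᵢΔT Lᵢ = 10.5×10⁻⁶×118×270 + 25.7×10⁻⁶×118×360 + 16.7×10⁻⁶×118×725 = 2.855 mm.
Since the ends are fixed, an axial force P builds up, equal in every segment, with P · Σ Lᵢ/(AᵢEᵢ) = δ_free.
The series flexibility is Σ Lᵢ/(AᵢEᵢ) = 270/(1750×104×10³) + 360/(1475×44×10³) + 725/(775×123×10³) = 1.464×10⁻⁵ mm/N.
Hence P = δ_free / Σ(L/AE) = 2.855/1.464×10⁻⁵ = 195.1 kN (tensile).
For the magnesium alloy segment, free thermal change = 25.7×10⁻⁶×118×360 = 1.092 mm and elastic change from P = 195100×360/(1475×44×10³) = 1.082 mm; these oppose, so the net change is 0.00972 mm (segment shortens).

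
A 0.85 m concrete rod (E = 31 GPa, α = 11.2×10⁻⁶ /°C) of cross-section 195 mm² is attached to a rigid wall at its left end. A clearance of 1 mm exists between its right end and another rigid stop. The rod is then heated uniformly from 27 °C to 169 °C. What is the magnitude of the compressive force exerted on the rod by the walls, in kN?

P ≈ 2.5 kN

Unrestrained expansion: δ_free = αΔT L = 11.2×10⁻⁶ × 142 × 850 = 1.352 mm.
This exceeds the 1 mm gap, so the wall pushes back. The portion of expansion that must be recovered elastically is δ_free − gap = 1.352 − 1 = 0.3518 mm.
So σ = E(δ_free − g)/L = 31×10³ × 0.3518/850 = 12.83 MPa.
P = σA = 12.83 × 195 = 2.502 kN.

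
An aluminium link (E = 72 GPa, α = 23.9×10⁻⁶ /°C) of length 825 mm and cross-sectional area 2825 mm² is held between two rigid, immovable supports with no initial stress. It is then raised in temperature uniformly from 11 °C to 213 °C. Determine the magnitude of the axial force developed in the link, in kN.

P ≈ 982 kN (compressive)

With zero net strain, σ = E·αΔT = 72 GPa × 23.9×10⁻⁶ × 202 = 347.6 MPa.
P = AEαΔT = 2825 × 72×10³ × 23.9×10⁻⁶ × 202 = 982 kN (compressive).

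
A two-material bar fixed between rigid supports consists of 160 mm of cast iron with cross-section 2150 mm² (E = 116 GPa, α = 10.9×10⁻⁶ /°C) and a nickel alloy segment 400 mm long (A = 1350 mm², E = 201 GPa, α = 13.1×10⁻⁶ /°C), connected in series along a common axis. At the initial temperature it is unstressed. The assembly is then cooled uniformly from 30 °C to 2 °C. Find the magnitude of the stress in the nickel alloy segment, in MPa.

If the supports were absent, the total length change would be Σ αᵢΔT Lᵢ = 10.9×10⁻⁶×28×160 + 13.1×10⁻⁶×28×400 = 0.1956 mm.
The walls prevent any net length change, so an axial force P (same in every segment) develops. Compatibility: P · Σ Lᵢ/(AᵢEᵢ) = δ_free.
Σ Lᵢ/(AᵢEᵢ) = 160/(2150×116×10³) + 400/(1350×201×10³) = 2.116×10⁻⁶ mm/N.
So P = 0.1956 / 2.116×10⁻⁶ = 92.43 kN, tensile.
σ_{nickel alloy} = P / A = 92430 / 1350 = 68.47 MPa.

σ ≈ 68.5 MPa (tensile)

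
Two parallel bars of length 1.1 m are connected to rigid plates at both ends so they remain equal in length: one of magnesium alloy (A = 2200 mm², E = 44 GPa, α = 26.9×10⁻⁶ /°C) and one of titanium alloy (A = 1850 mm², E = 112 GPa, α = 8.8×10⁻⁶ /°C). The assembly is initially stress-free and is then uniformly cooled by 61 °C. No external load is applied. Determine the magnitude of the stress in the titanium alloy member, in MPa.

σ ≈ 39.4 MPa (compressive)

The magnesium alloy has the larger α, so on cooling it would change length more than the titanium alloy if both were free. The rigid plates force a common final length, so the magnesium alloy is put into tension and the titanium alloy into compression, with equal and opposite forces P (no external load).
Equating the net (thermal + elastic) strains gives |α₁ − α₂|·ΔT = P·[1/(A₁E₁) + 1/(A₂E₂)].
|α₁ − α₂|·ΔT = 18.1×10⁻⁶ × 61 = 0.001104.
1/(A₁E₁) + 1/(A₂E₂) = 1/(2200×44×10³) + 1/(1850×112×10³) = 1.516×10⁻⁸ N⁻¹.
P = 0.001104 / 1.516×10⁻⁸ = 72850 N = 72.85 kN.
σ_{titanium alloy} = P/A₂ = 72850/1850 = 39.38 MPa, compressive.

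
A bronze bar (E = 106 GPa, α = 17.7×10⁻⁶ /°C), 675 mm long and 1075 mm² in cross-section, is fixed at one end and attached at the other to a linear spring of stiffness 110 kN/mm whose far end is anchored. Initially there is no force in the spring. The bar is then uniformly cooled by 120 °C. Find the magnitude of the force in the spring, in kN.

P ≈ 95.5 kN

If the spring were absent the bar would shorten by αΔT L = 17.7×10⁻⁶ × 120 × 675 = 1.434 mm.
With a force P in the spring, the elastic change of the bar is PL/(AE) and that of the spring is P/k; compatibility requires their sum to equal δ_free.
So P = δ_free / [L/(AE) + 1/k] = 1.434 / [ 675/(1075×106×10³) + 1/(110×10³) ].
P = 1.434 / 1.501×10⁻⁵ = 95490 N.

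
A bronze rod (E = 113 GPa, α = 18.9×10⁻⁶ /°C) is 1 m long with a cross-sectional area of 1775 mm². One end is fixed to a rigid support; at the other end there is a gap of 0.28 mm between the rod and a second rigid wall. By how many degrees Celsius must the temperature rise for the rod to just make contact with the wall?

Contact occurs when the free expansion equals the gap: αΔT L = 0.28 mm.
So ΔT = g/(αL) = 0.28/(18.9×10⁻⁶ × 1000) = 14.81 °C.

ΔT ≈ 14.8 °C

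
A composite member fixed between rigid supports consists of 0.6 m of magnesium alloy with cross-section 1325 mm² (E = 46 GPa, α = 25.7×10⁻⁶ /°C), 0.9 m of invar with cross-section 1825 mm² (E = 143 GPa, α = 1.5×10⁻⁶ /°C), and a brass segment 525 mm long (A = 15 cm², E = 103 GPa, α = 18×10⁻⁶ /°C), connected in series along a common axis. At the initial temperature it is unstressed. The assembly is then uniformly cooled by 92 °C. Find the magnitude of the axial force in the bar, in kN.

With the walls removed the bar would change length by δ_free = Σ αᵢΔT Lᵢ = 25.7×10⁻⁶×92×600 + 1.5×10⁻⁶×92×900 + 18×10⁻⁶×92×525 = 2.412 mm.
Since the ends are fixed, an axial force P builds up, equal in every segment, with P · Σ Lᵢ/(AᵢEᵢ) = δ_free.
Σ Lᵢ/(AᵢEᵢ) = 600/(1325×46×10³) + 900/(1825×143×10³) + 525/(1500×103×10³) = 1.669×10⁻⁵ mm/N.
Hence P = δ_free / Σ(L/AE) = 2.412/1.669×10⁻⁵ = 144.5 kN (tensile).

P ≈ 145 kN (tensile)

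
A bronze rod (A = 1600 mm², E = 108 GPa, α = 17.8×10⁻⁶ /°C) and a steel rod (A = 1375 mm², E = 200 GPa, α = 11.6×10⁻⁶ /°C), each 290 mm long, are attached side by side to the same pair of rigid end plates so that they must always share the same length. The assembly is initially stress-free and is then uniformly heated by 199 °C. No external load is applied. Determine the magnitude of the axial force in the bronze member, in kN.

P ≈ 131 kN (compressive in the bronze)

Equilibrium of a rigid end plate with no external load gives equal and opposite internal forces ±P in the two members. Since α_{bronze} > α_{steel}, heating drives the bronze into compression and the steel into tension.
Setting the final lengths equal and cancelling L: (α₁ − α₂)ΔT = P/(A₁E₁) + P/(A₂E₂).
|α₁ − α₂|·ΔT = 6.2×10⁻⁶ × 199 = 0.001234.
1/(A₁E₁) + 1/(A₂E₂) = 1/(1600×108×10³) + 1/(1375×200×10³) = 9.423×10⁻⁹ N⁻¹.
So P = 0.001234 / 9.423×10⁻⁹ = 130.9 kN.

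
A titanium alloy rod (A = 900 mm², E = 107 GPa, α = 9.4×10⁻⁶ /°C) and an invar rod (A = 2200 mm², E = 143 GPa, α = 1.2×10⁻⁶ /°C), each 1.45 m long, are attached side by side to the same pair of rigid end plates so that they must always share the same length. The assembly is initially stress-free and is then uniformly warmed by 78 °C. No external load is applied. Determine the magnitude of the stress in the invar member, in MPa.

σ ≈ 21.4 MPa (tensile)

Equilibrium of a rigid end plate with no external load gives equal and opposite internal forces ±P in the two members. Since α_{titanium alloy} > α_{invar}, heating drives the titanium alloy into compression and the invar into tension.
Equating the net (thermal + elastic) strains gives |α₁ − α₂|·ΔT = P·[1/(A₁E₁) + 1/(A₂E₂)].
|α₁ − α₂|·ΔT = 8.2×10⁻⁶ × 78 = 0.0006396.
1/(A₁E₁) + 1/(A₂E₂) = 1/(900×107×10³) + 1/(2200×143×10³) = 1.356×10⁻⁸ N⁻¹.
P = 0.0006396 / 1.356×10⁻⁸ = 47160 N = 47.16 kN.
σ_{invar} = P/A₂ = 47160/2200 = 21.44 MPa, tensile.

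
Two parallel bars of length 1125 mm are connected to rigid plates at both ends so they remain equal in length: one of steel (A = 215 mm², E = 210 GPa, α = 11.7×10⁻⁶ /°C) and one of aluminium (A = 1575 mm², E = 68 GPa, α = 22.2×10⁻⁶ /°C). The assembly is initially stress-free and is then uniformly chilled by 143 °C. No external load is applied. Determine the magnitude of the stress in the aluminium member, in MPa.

Both members must finish at the same length. With the larger α, the aluminium tends to over-contract; the plates restrain it, putting the aluminium in tension and the steel in compression. With no external load the two internal forces are equal and opposite, magnitude P.
Compatibility of the two members (thermal + elastic change equal): (α₁ − α₂)ΔT = P·[1/(A₁E₁) + 1/(A₂E₂)].
|α₁ − α₂|·ΔT = 10.5×10⁻⁶ × 143 = 0.001502.
1/(A₁E₁) + 1/(A₂E₂) = 1/(215×210×10³) + 1/(1575×68×10³) = 3.149×10⁻⁸ N⁻¹.
P = 0.001502 / 3.149×10⁻⁸ = 47690 N = 47.69 kN.
σ_{aluminium} = P/A₂ = 47690/1575 = 30.28 MPa, tensile.

σ ≈ 30.3 MPa (tensile)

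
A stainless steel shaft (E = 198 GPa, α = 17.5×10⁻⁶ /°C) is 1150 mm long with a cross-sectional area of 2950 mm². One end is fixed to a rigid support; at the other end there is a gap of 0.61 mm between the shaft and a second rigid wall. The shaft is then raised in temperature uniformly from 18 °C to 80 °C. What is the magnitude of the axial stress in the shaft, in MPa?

Free thermal elongation = αΔT L = 17.5×10⁻⁶ × 62 × 1150 = 1.248 mm.
After closing the 0.61 mm clearance, 1.248 − 0.61 = 0.6377 mm of expansion remains to be suppressed by the wall.
That suppressed elongation corresponds to σ = E·Δ/L = 198×10³ × 0.6377/1150 = 109.8 MPa.

σ ≈ 110 MPa (compressive)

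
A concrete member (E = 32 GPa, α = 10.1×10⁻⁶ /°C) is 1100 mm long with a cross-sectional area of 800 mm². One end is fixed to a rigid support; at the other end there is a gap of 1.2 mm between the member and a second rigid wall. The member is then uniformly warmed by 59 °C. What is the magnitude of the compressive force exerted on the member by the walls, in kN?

If the wall were absent the member would grow by αΔT L = 10.1×10⁻⁶ × 59 × 1100 = 0.6555 mm.
Since δ_free = 0.655 mm is less than the 1.2 mm gap, the member never touches the wall. No axial force develops.

P ≈ 0 kN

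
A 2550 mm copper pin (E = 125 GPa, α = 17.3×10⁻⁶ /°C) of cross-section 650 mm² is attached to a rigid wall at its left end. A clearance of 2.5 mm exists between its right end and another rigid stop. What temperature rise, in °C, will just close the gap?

The gap closes when αΔT L = 2.5 mm, since the pin is still unstressed at that instant.
ΔT = 2.5 / (17.3×10⁻⁶ × 2550) = 56.67 °C.

ΔT ≈ 56.7 °C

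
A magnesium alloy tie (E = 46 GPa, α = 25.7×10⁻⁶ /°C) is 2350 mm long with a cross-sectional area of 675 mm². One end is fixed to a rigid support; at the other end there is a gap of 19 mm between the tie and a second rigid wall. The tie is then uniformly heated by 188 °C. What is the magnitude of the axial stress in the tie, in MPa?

Free thermal elongation = αΔT L = 25.7×10⁻⁶ × 188 × 2350 = 11.35 mm.
Since δ_free = 11.4 mm is less than the 19 mm gap, the tie never touches the wall. No axial force develops.

σ ≈ 0 MPa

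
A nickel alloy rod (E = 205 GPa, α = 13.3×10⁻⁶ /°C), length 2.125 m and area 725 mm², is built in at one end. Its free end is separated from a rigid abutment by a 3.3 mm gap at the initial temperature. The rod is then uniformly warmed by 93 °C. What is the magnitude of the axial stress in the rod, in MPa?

σ ≈ 0 MPa

If the wall were absent the rod would grow by αΔT L = 13.3×10⁻⁶ × 93 × 2125 = 2.628 mm.
Since δ_free = 2.63 mm is less than the 3.3 mm gap, the rod never touches the wall. No axial force develops.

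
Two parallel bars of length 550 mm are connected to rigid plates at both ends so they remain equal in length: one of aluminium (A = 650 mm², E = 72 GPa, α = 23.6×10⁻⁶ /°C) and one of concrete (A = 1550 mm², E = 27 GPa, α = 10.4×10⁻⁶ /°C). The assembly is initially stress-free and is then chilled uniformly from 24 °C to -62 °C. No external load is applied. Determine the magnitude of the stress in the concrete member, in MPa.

σ ≈ 16.2 MPa (compressive)

Equilibrium of a rigid end plate with no external load gives equal and opposite internal forces ±P in the two members. Since α_{aluminium} > α_{concrete}, cooling drives the aluminium into tension and the concrete into compression.
Compatibility of the two members (thermal + elastic change equal): (α₁ − α₂)ΔT = P·[1/(A₁E₁) + 1/(A₂E₂)].
|α₁ − α₂|·ΔT = 13.2×10⁻⁶ × 86 = 0.001135.
1/(A₁E₁) + 1/(A₂E₂) = 1/(650×72×10³) + 1/(1550×27×10³) = 4.526×10⁻⁸ N⁻¹.
So P = 0.001135 / 4.526×10⁻⁸ = 25.08 kN.
σ_{concrete} = P/A₂ = 25080/1550 = 16.18 MPa, compressive.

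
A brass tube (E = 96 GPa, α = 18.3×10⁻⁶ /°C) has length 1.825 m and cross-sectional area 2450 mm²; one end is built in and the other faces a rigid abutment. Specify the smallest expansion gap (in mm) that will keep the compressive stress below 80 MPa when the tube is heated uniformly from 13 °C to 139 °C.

g ≈ 2.69 mm

Free expansion if unrestrained: δ_free = αΔT L = 18.3×10⁻⁶ × 126 × 1825 = 4.208 mm.
At the allowable stress the elastic shortening the wall may impose is σL/E = 80 × 1825 / (96×10³) = 1.521 mm.
The gap must absorb the remainder: g_min = 4.208 − 1.521 = 2.687 mm.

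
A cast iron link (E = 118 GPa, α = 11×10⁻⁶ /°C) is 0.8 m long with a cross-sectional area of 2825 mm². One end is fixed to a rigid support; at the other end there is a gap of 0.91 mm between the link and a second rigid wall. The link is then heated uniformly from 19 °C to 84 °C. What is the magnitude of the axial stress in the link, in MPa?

Free thermal elongation = αΔT L = 11×10⁻⁶ × 65 × 800 = 0.572 mm.
Since δ_free = 0.572 mm is less than the 0.91 mm gap, the link never touches the wall. No axial force develops.

σ ≈ 0 MPa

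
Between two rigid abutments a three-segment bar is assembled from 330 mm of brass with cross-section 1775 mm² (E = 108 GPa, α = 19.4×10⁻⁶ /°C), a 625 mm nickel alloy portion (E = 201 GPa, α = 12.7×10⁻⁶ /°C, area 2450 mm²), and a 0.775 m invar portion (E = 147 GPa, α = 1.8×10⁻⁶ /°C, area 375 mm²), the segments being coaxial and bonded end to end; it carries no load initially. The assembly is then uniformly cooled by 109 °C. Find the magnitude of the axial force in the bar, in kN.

P ≈ 101 kN (tensile)

Free thermal contraction of the whole bar: Σ αᵢΔT Lᵢ = 19.4×10⁻⁶×109×330 + 12.7×10⁻⁶×109×625 + 1.8×10⁻⁶×109×775 = 1.715 mm.
Since the ends are fixed, an axial force P builds up, equal in every segment, with P · Σ Lᵢ/(AᵢEᵢ) = δ_free.
Σ Lᵢ/(AᵢEᵢ) = 330/(1775×108×10³) + 625/(2450×201×10³) + 775/(375×147×10³) = 1.705×10⁻⁵ mm/N.
Hence P = δ_free / Σ(L/AE) = 1.715/1.705×10⁻⁵ = 100.6 kN (tensile).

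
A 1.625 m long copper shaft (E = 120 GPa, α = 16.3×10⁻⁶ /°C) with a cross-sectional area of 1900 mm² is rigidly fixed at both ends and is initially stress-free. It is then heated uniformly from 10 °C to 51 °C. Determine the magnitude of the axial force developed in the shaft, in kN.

P ≈ 152 kN (compressive)

Full restraint means ε = 0, so the stress is σ = EαΔT = 120×10³ × 16.3×10⁻⁶ × 41 = 80.2 MPa.
Then P = σA = 80.2 × 1900 mm² = 152.4 kN, compressive.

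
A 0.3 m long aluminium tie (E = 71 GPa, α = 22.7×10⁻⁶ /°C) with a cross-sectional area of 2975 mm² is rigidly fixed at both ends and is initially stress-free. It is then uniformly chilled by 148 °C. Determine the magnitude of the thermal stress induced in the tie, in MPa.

σ ≈ 239 MPa (tensile)

With length fixed, the mechanical strain must cancel the thermal strain αΔT = 22.7×10⁻⁶ × 148 = 3359.6×10⁻⁶.
Hence σ = E·αΔT = 71×10³ × 3359.6×10⁻⁶ = 238.5 MPa, tensile.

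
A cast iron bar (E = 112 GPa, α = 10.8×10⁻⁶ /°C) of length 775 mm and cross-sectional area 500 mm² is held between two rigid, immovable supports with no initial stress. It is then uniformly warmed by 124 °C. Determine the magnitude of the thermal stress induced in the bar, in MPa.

σ ≈ 150 MPa (compressive)

With length fixed, the mechanical strain must cancel the thermal strain αΔT = 10.8×10⁻⁶ × 124 = 1339.2×10⁻⁶.
σ = EαΔT = 112×10³ × 10.8×10⁻⁶ × 124 = 150 MPa (compressive; the bar is trying to expand).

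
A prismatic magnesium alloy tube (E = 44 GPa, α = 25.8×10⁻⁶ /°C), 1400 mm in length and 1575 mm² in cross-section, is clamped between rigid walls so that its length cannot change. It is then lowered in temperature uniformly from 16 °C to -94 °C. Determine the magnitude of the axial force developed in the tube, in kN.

With zero net strain, σ = E·αΔT = 44 GPa × 25.8×10⁻⁶ × 110 = 124.9 MPa.
P = AEαΔT = 1575 × 44×10³ × 25.8×10⁻⁶ × 110 = 196.7 kN (tensile).

P ≈ 197 kN (tensile)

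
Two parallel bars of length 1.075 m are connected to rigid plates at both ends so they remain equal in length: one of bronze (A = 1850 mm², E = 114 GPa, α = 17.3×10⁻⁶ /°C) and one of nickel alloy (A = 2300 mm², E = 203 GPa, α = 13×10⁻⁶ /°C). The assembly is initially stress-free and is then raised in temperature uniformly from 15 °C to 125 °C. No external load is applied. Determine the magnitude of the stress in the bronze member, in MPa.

σ ≈ 37.1 MPa (compressive)

Both members must finish at the same length. With the larger α, the bronze tends to over-expand; the plates restrain it, putting the bronze in compression and the nickel alloy in tension. With no external load the two internal forces are equal and opposite, magnitude P.
Compatibility of the two members (thermal + elastic change equal): (α₁ − α₂)ΔT = P·[1/(A₁E₁) + 1/(A₂E₂)].
|α₁ − α₂|·ΔT = 4.3×10⁻⁶ × 110 = 0.000473.
1/(A₁E₁) + 1/(A₂E₂) = 1/(1850×114×10³) + 1/(2300×203×10³) = 6.883×10⁻⁹ N⁻¹.
So P = 0.000473 / 6.883×10⁻⁹ = 68.72 kN.
σ_{bronze} = P/A₁ = 68720/1850 = 37.14 MPa, compressive.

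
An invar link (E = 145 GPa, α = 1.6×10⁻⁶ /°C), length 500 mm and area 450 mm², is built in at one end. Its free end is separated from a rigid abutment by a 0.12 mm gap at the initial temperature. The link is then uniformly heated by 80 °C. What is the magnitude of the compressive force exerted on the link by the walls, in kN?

If the wall were absent the link would grow by αΔT L = 1.6×10⁻⁶ × 80 × 500 = 0.064 mm.
This is smaller than the 0.12 mm clearance, so the link expands freely without reaching the stop — the stress is zero.

P ≈ 0 kN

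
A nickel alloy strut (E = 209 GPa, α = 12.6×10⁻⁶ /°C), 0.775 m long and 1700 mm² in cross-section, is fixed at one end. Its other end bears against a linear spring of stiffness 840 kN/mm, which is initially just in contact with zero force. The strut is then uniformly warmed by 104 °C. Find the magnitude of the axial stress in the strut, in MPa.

Free thermal expansion: δ_free = αΔT L = 12.6×10⁻⁶ × 104 × 775 = 1.016 mm.
Let P be the compressive force at the spring. The strut shortens elastically by PL/(AE) and the spring compresses by P/k; together these equal δ_free.
P [ L/(AE) + 1/k ] = δ_free → P [ 775/(1700×209×10³) + 1/(840×10³) ] = 1.016.
P = 1.016 / 3.372×10⁻⁶ = 301200 N.
σ = P/A = 301200/1700 = 177.2 MPa.

σ ≈ 177 MPa (compressive)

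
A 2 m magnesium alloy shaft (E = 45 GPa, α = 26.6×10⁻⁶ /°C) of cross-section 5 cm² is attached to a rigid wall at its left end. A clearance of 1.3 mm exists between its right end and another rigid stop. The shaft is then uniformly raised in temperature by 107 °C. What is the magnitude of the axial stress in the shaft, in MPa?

σ ≈ 98.8 MPa (compressive)

Unrestrained expansion: δ_free = αΔT L = 26.6×10⁻⁶ × 107 × 2000 = 5.692 mm.
This exceeds the 1.3 mm gap, so the wall pushes back. The portion of expansion that must be recovered elastically is δ_free − gap = 5.692 − 1.3 = 4.392 mm.
That suppressed elongation corresponds to σ = E·Δ/L = 45×10³ × 4.392/2000 = 98.83 MPa.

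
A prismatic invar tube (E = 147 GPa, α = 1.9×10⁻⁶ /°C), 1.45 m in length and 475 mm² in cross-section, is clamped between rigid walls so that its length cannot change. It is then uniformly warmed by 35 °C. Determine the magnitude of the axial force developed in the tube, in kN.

P ≈ 4.64 kN (compressive)

Full restraint means ε = 0, so the stress is σ = EαΔT = 147×10³ × 1.9×10⁻⁶ × 35 = 9.775 MPa.
Axial force P = σA = 9.775 × 475 = 4643 N = 4.643 kN, compressive.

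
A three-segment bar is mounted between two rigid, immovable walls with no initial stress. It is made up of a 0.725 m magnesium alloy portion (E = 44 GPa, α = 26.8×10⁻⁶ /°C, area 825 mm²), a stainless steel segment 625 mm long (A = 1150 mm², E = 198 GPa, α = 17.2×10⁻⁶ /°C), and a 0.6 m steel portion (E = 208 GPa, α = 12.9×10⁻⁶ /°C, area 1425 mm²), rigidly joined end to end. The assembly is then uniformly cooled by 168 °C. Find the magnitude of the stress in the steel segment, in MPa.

With the walls removed the bar would change length by δ_free = Σ αᵢΔT Lᵢ = 26.8×10⁻⁶×168×725 + 17.2×10⁻⁶×168×625 + 12.9×10⁻⁶×168×600 = 6.371 mm.
The walls prevent any net length change, so an axial force P (same in every segment) develops. Compatibility: P · Σ Lᵢ/(AᵢEᵢ) = δ_free.
The series flexibility is Σ Lᵢ/(AᵢEᵢ) = 725/(825×44×10³) + 625/(1150×198×10³) + 600/(1425×208×10³) = 2.474×10⁻⁵ mm/N.
Hence P = δ_free / Σ(L/AE) = 6.371/2.474×10⁻⁵ = 257.5 kN (tensile).
σ_{steel} = P / A = 257500 / 1425 = 180.7 MPa.

σ ≈ 181 MPa (tensile)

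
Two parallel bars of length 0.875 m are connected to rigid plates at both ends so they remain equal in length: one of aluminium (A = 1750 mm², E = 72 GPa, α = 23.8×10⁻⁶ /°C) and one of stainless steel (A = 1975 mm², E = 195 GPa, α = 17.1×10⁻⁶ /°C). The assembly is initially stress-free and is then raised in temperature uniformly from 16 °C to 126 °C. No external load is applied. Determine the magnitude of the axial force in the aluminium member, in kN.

The aluminium has the larger α, so on heating it would change length more than the stainless steel if both were free. The rigid plates force a common final length, so the aluminium is put into compression and the stainless steel into tension, with equal and opposite forces P (no external load).
Equating the net (thermal + elastic) strains gives |α₁ − α₂|·ΔT = P·[1/(A₁E₁) + 1/(A₂E₂)].
|α₁ − α₂|·ΔT = 6.7×10⁻⁶ × 110 = 0.000737.
1/(A₁E₁) + 1/(A₂E₂) = 1/(1750×72×10³) + 1/(1975×195×10³) = 1.053×10⁻⁸ N⁻¹.
P = 0.000737 / 1.053×10⁻⁸ = 69970 N = 69.97 kN.

P ≈ 70 kN (compressive in the aluminium)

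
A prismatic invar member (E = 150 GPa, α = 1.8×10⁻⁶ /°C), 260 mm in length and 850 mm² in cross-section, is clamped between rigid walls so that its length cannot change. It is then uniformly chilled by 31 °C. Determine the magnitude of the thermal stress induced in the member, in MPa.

σ ≈ 8.37 MPa (tensile)

The supports are rigid, so the total axial strain is zero. The restrained thermal strain is ε = αΔT = 1.8×10⁻⁶ × 31 = 55.8×10⁻⁶.
Hence σ = E·αΔT = 150×10³ × 55.8×10⁻⁶ = 8.37 MPa, tensile.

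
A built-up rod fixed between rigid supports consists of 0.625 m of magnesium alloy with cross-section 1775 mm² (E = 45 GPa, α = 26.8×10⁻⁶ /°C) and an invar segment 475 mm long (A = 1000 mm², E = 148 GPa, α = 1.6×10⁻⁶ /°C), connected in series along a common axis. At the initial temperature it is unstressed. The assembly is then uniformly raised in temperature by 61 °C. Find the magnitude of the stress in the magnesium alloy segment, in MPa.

With the walls removed the bar would change length by δ_free = Σ αᵢΔT Lᵢ = 26.8×10⁻⁶×61×625 + 1.6×10⁻⁶×61×475 = 1.068 mm.
The walls prevent any net length change, so an axial force P (same in every segment) develops. Compatibility: P · Σ Lᵢ/(AᵢEᵢ) = δ_free.
The series flexibility is Σ Lᵢ/(AᵢEᵢ) = 625/(1775×45×10³) + 475/(1000×148×10³) = 1.103×10⁻⁵ mm/N.
P = 1.068 / 1.103×10⁻⁵ = 96800 N = 96.8 kN, compressive.
σ_{magnesium alloy} = P / A = 96800 / 1775 = 54.54 MPa.

σ ≈ 54.5 MPa (compressive)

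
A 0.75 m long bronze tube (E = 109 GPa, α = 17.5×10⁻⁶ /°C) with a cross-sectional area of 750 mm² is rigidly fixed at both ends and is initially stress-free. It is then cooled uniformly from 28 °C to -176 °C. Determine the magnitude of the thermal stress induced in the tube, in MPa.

σ ≈ 389 MPa (tensile)

Because both ends are immovable the net strain is zero, and the suppressed thermal strain is αΔT = 17.5×10⁻⁶ × 204 = 3570×10⁻⁶.
Hence σ = E·αΔT = 109×10³ × 3570×10⁻⁶ = 389.1 MPa, tensile.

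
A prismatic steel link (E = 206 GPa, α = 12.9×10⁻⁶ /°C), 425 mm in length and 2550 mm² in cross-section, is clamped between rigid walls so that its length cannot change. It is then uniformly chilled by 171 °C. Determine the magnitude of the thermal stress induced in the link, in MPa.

σ ≈ 454 MPa (tensile)

Because both ends are immovable the net strain is zero, and the suppressed thermal strain is αΔT = 12.9×10⁻⁶ × 171 = 2205.9×10⁻⁶.
Hence σ = E·αΔT = 206×10³ × 2205.9×10⁻⁶ = 454.4 MPa, tensile.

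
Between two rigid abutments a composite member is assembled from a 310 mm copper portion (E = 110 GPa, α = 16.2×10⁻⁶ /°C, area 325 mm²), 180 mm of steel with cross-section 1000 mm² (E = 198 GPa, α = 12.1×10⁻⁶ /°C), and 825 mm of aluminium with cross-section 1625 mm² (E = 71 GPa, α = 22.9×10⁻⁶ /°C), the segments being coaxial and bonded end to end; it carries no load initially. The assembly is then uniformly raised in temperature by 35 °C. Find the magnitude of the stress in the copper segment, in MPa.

With the walls removed the bar would change length by δ_free = Σ αᵢΔT Lᵢ = 16.2×10⁻⁶×35×310 + 12.1×10⁻⁶×35×180 + 22.9×10⁻⁶×35×825 = 0.9132 mm.
Since the ends are fixed, an axial force P builds up, equal in every segment, with P · Σ Lᵢ/(AᵢEᵢ) = δ_free.
The series flexibility is Σ Lᵢ/(AᵢEᵢ) = 310/(325×110×10³) + 180/(1000×198×10³) + 825/(1625×71×10³) = 1.673×10⁻⁵ mm/N.
P = 0.9132 / 1.673×10⁻⁵ = 54580 N = 54.58 kN, compressive.
σ_{copper} = P / A = 54580 / 325 = 167.9 MPa.

σ ≈ 168 MPa (compressive)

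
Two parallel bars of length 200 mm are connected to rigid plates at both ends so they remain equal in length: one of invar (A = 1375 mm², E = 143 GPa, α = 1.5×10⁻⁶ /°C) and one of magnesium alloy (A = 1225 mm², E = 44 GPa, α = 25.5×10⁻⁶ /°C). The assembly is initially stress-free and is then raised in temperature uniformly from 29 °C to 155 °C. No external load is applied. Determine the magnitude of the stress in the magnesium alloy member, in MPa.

σ ≈ 104 MPa (compressive)

Equilibrium of a rigid end plate with no external load gives equal and opposite internal forces ±P in the two members. Since α_{magnesium alloy} > α_{invar}, heating drives the magnesium alloy into compression and the invar into tension.
Setting the final lengths equal and cancelling L: (α₁ − α₂)ΔT = P/(A₁E₁) + P/(A₂E₂).
|α₁ − α₂|·ΔT = 24×10⁻⁶ × 126 = 0.003024.
1/(A₁E₁) + 1/(A₂E₂) = 1/(1375×143×10³) + 1/(1225×44×10³) = 2.364×10⁻⁸ N⁻¹.
So P = 0.003024 / 2.364×10⁻⁸ = 127.9 kN.
σ_{magnesium alloy} = P/A₂ = 127900/1225 = 104.4 MPa, compressive.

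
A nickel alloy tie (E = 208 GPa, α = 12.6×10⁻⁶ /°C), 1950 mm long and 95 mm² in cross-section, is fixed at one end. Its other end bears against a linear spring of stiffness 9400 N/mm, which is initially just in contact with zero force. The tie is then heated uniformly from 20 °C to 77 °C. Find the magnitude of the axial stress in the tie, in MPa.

σ ≈ 71.9 MPa (compressive)

The unrestrained thermal change is αΔT L = 12.6×10⁻⁶ × 57 × 1950 = 1.4 mm.
Let P be the compressive force at the spring. The tie shortens elastically by PL/(AE) and the spring compresses by P/k; together these equal δ_free.
P [ L/(AE) + 1/k ] = δ_free → P [ 1950/(95×208×10³) + 1/(9400) ] = 1.4.
P = 1.4 / 0.0002051 = 6829 N.
σ = P/A = 6829/95 = 71.89 MPa.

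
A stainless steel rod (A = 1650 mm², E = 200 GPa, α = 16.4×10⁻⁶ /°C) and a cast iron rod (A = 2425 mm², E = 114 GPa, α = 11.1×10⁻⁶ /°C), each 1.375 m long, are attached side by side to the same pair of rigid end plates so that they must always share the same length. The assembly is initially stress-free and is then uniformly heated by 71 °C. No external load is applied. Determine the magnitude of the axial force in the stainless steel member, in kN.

Equilibrium of a rigid end plate with no external load gives equal and opposite internal forces ±P in the two members. Since α_{stainless steel} > α_{cast iron}, heating drives the stainless steel into compression and the cast iron into tension.
Setting the final lengths equal and cancelling L: (α₁ − α₂)ΔT = P/(A₁E₁) + P/(A₂E₂).
|α₁ − α₂|·ΔT = 5.3×10⁻⁶ × 71 = 0.0003763.
1/(A₁E₁) + 1/(A₂E₂) = 1/(1650×200×10³) + 1/(2425×114×10³) = 6.648×10⁻⁹ N⁻¹.
So P = 0.0003763 / 6.648×10⁻⁹ = 56.61 kN.

P ≈ 56.6 kN (compressive in the stainless steel)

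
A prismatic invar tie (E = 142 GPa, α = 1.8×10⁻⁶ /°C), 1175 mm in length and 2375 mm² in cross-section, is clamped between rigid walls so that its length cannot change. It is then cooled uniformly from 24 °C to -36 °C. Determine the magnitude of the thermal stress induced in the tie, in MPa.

σ ≈ 15.3 MPa (tensile)

With length fixed, the mechanical strain must cancel the thermal strain αΔT = 1.8×10⁻⁶ × 60 = 108×10⁻⁶.
The stress required to suppress this strain is σ = Eε = 142×10³ × 108×10⁻⁶ = 15.34 MPa, tensile since the tie is trying to contract.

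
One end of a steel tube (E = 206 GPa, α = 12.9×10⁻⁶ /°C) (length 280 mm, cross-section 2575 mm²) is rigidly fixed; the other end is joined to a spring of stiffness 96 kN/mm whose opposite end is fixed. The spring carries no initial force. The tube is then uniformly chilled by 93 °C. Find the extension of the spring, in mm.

δ ≈ 0.32 mm

If the spring were absent the tube would shorten by αΔT L = 12.9×10⁻⁶ × 93 × 280 = 0.3359 mm.
With a force P in the spring, the elastic change of the tube is PL/(AE) and that of the spring is P/k; compatibility requires their sum to equal δ_free.
So P = δ_free / [L/(AE) + 1/k] = 0.3359 / [ 280/(2575×206×10³) + 1/(96×10³) ].
P = 0.3359 / 1.094×10⁻⁵ = 30690 N.
Spring extension = P/k = 30690/(96×10³) = 0.3197 mm.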